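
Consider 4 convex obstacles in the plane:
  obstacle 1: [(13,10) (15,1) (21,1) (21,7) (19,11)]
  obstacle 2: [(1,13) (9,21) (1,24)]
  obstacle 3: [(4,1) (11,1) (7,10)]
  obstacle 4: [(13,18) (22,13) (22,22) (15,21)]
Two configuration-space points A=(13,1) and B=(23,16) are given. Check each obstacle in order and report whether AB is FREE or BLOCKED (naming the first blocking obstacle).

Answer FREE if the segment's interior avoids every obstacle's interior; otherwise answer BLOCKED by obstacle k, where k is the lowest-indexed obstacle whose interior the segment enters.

Obstacle 1 [(13,10) (15,1) (21,1) (21,7) (19,11)]:
  edge (13,10)–(15,1): crosses AB
  edge (15,1)–(21,1): clear
  edge (21,1)–(21,7): clear
  edge (21,7)–(19,11): crosses AB
  edge (19,11)–(13,10): clear
  → BLOCKED
Obstacle 2 [(1,13) (9,21) (1,24)]:
  edge (1,13)–(9,21): clear
  edge (9,21)–(1,24): clear
  edge (1,24)–(1,13): clear
  midpoint (18,17/2) outside
  → clear
Obstacle 3 [(4,1) (11,1) (7,10)]:
  edge (4,1)–(11,1): clear
  edge (11,1)–(7,10): clear
  edge (7,10)–(4,1): clear
  midpoint (18,17/2) outside
  → clear
Obstacle 4 [(13,18) (22,13) (22,22) (15,21)]:
  edge (13,18)–(22,13): crosses AB
  edge (22,13)–(22,22): crosses AB
  edge (22,22)–(15,21): clear
  edge (15,21)–(13,18): clear
  → BLOCKED

BLOCKED by obstacle 1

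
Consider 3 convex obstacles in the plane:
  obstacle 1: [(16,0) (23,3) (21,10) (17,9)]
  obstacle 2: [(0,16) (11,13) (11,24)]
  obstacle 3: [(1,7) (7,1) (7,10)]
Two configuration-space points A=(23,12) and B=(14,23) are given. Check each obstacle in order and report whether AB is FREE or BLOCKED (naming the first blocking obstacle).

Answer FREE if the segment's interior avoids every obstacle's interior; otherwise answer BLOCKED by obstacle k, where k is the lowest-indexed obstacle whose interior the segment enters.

FREE

Obstacle 1 [(16,0) (23,3) (21,10) (17,9)]:
  edge (16,0)–(23,3): clear
  edge (23,3)–(21,10): clear
  edge (21,10)–(17,9): clear
  edge (17,9)–(16,0): clear
  midpoint (37/2,35/2) outside
  → clear
Obstacle 2 [(0,16) (11,13) (11,24)]:
  edge (0,16)–(11,13): clear
  edge (11,13)–(11,24): clear
  edge (11,24)–(0,16): clear
  midpoint (37/2,35/2) outside
  → clear
Obstacle 3 [(1,7) (7,1) (7,10)]:
  edge (1,7)–(7,1): clear
  edge (7,1)–(7,10): clear
  edge (7,10)–(1,7): clear
  midpoint (37/2,35/2) outside
  → clear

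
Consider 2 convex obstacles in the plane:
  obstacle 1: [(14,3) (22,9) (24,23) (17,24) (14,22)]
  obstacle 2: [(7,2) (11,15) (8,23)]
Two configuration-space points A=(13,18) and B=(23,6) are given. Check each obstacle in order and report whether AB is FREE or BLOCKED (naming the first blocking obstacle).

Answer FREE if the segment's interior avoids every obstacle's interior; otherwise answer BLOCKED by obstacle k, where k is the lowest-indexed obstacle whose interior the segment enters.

BLOCKED by obstacle 1

Obstacle 1 [(14,3) (22,9) (24,23) (17,24) (14,22)]:
  edge (14,3)–(22,9): crosses AB
  edge (22,9)–(24,23): clear
  edge (24,23)–(17,24): clear
  edge (17,24)–(14,22): clear
  edge (14,22)–(14,3): crosses AB
  → BLOCKED
Obstacle 2 [(7,2) (11,15) (8,23)]:
  edge (7,2)–(11,15): clear
  edge (11,15)–(8,23): clear
  edge (8,23)–(7,2): clear
  midpoint (18,12) outside
  → clear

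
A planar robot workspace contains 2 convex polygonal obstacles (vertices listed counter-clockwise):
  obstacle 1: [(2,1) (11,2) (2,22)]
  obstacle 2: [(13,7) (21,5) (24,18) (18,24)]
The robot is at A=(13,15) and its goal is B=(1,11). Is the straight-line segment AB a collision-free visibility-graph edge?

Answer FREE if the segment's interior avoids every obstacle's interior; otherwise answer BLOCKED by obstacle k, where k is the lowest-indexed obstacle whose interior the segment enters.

Obstacle 1 [(2,1) (11,2) (2,22)]:
  edge (2,1)–(11,2): clear
  edge (11,2)–(2,22): crosses AB
  edge (2,22)–(2,1): crosses AB
  → BLOCKED
Obstacle 2 [(13,7) (21,5) (24,18) (18,24)]:
  edge (13,7)–(21,5): clear
  edge (21,5)–(24,18): clear
  edge (24,18)–(18,24): clear
  edge (18,24)–(13,7): clear
  midpoint (7,13) outside
  → clear

BLOCKED by obstacle 1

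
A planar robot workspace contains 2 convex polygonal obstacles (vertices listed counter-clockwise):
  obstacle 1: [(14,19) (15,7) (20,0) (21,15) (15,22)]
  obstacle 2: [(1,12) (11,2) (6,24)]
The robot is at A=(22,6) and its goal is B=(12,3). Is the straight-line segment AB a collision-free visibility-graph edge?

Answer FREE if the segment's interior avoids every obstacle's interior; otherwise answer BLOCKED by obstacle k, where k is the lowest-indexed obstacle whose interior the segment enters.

BLOCKED by obstacle 1

Obstacle 1 [(14,19) (15,7) (20,0) (21,15) (15,22)]:
  edge (14,19)–(15,7): clear
  edge (15,7)–(20,0): crosses AB
  edge (20,0)–(21,15): crosses AB
  edge (21,15)–(15,22): clear
  edge (15,22)–(14,19): clear
  → BLOCKED
Obstacle 2 [(1,12) (11,2) (6,24)]:
  edge (1,12)–(11,2): clear
  edge (11,2)–(6,24): clear
  edge (6,24)–(1,12): clear
  midpoint (17,9/2) outside
  → clear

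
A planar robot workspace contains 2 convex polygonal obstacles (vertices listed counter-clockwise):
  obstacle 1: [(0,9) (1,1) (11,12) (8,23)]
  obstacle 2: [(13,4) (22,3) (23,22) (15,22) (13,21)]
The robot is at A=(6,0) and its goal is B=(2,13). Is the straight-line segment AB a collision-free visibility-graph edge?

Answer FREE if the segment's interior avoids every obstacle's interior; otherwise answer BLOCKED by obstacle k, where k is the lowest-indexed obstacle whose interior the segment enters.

BLOCKED by obstacle 1

Obstacle 1 [(0,9) (1,1) (11,12) (8,23)]:
  edge (0,9)–(1,1): clear
  edge (1,1)–(11,12): crosses AB
  edge (11,12)–(8,23): clear
  edge (8,23)–(0,9): crosses AB
  → BLOCKED
Obstacle 2 [(13,4) (22,3) (23,22) (15,22) (13,21)]:
  edge (13,4)–(22,3): clear
  edge (22,3)–(23,22): clear
  edge (23,22)–(15,22): clear
  edge (15,22)–(13,21): clear
  edge (13,21)–(13,4): clear
  midpoint (4,13/2) outside
  → clear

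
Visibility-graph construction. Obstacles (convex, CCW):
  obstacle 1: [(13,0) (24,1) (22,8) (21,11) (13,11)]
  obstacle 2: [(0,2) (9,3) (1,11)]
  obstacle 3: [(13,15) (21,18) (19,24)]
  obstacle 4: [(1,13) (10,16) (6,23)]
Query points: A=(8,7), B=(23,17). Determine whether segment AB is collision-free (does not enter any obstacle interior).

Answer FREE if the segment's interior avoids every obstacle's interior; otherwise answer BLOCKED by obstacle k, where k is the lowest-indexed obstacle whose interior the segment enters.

BLOCKED by obstacle 1

Obstacle 1 [(13,0) (24,1) (22,8) (21,11) (13,11)]:
  edge (13,0)–(24,1): clear
  edge (24,1)–(22,8): clear
  edge (22,8)–(21,11): clear
  edge (21,11)–(13,11): crosses AB
  edge (13,11)–(13,0): crosses AB
  → BLOCKED
Obstacle 2 [(0,2) (9,3) (1,11)]:
  edge (0,2)–(9,3): clear
  edge (9,3)–(1,11): clear
  edge (1,11)–(0,2): clear
  midpoint (31/2,12) outside
  → clear
Obstacle 3 [(13,15) (21,18) (19,24)]:
  edge (13,15)–(21,18): clear
  edge (21,18)–(19,24): clear
  edge (19,24)–(13,15): clear
  midpoint (31/2,12) outside
  → clear
Obstacle 4 [(1,13) (10,16) (6,23)]:
  edge (1,13)–(10,16): clear
  edge (10,16)–(6,23): clear
  edge (6,23)–(1,13): clear
  midpoint (31/2,12) outside
  → clear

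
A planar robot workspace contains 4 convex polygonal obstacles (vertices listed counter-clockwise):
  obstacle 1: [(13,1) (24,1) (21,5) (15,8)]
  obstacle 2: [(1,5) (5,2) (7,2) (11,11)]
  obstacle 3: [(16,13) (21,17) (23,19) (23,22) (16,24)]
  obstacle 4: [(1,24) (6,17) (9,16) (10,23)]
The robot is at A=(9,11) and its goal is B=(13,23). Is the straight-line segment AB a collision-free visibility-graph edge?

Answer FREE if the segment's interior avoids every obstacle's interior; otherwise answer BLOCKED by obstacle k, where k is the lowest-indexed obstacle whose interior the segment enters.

Obstacle 1 [(13,1) (24,1) (21,5) (15,8)]:
  edge (13,1)–(24,1): clear
  edge (24,1)–(21,5): clear
  edge (21,5)–(15,8): clear
  edge (15,8)–(13,1): clear
  midpoint (11,17) outside
  → clear
Obstacle 2 [(1,5) (5,2) (7,2) (11,11)]:
  edge (1,5)–(5,2): clear
  edge (5,2)–(7,2): clear
  edge (7,2)–(11,11): clear
  edge (11,11)–(1,5): clear
  midpoint (11,17) outside
  → clear
Obstacle 3 [(16,13) (21,17) (23,19) (23,22) (16,24)]:
  edge (16,13)–(21,17): clear
  edge (21,17)–(23,19): clear
  edge (23,19)–(23,22): clear
  edge (23,22)–(16,24): clear
  edge (16,24)–(16,13): clear
  midpoint (11,17) outside
  → clear
Obstacle 4 [(1,24) (6,17) (9,16) (10,23)]:
  edge (1,24)–(6,17): clear
  edge (6,17)–(9,16): clear
  edge (9,16)–(10,23): clear
  edge (10,23)–(1,24): clear
  midpoint (11,17) outside
  → clear

FREE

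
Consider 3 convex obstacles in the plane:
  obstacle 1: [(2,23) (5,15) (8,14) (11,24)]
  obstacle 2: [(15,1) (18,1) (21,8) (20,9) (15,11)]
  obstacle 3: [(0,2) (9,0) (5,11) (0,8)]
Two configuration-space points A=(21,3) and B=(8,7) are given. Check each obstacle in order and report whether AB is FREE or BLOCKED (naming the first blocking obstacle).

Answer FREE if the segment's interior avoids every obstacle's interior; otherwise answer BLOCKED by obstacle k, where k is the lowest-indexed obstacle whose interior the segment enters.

Obstacle 1 [(2,23) (5,15) (8,14) (11,24)]:
  edge (2,23)–(5,15): clear
  edge (5,15)–(8,14): clear
  edge (8,14)–(11,24): clear
  edge (11,24)–(2,23): clear
  midpoint (29/2,5) outside
  → clear
Obstacle 2 [(15,1) (18,1) (21,8) (20,9) (15,11)]:
  edge (15,1)–(18,1): clear
  edge (18,1)–(21,8): crosses AB
  edge (21,8)–(20,9): clear
  edge (20,9)–(15,11): clear
  edge (15,11)–(15,1): crosses AB
  → BLOCKED
Obstacle 3 [(0,2) (9,0) (5,11) (0,8)]:
  edge (0,2)–(9,0): clear
  edge (9,0)–(5,11): clear
  edge (5,11)–(0,8): clear
  edge (0,8)–(0,2): clear
  midpoint (29/2,5) outside
  → clear

BLOCKED by obstacle 2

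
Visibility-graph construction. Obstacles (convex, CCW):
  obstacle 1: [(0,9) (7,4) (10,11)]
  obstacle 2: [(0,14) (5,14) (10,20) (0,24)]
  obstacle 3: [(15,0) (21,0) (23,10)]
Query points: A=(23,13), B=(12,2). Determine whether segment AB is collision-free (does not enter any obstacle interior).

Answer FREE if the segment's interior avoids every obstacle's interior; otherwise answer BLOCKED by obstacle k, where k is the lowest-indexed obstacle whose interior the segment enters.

Obstacle 1 [(0,9) (7,4) (10,11)]:
  edge (0,9)–(7,4): clear
  edge (7,4)–(10,11): clear
  edge (10,11)–(0,9): clear
  midpoint (35/2,15/2) outside
  → clear
Obstacle 2 [(0,14) (5,14) (10,20) (0,24)]:
  edge (0,14)–(5,14): clear
  edge (5,14)–(10,20): clear
  edge (10,20)–(0,24): clear
  edge (0,24)–(0,14): clear
  midpoint (35/2,15/2) outside
  → clear
Obstacle 3 [(15,0) (21,0) (23,10)]:
  edge (15,0)–(21,0): clear
  edge (21,0)–(23,10): clear
  edge (23,10)–(15,0): clear
  midpoint (35/2,15/2) outside
  → clear

FREE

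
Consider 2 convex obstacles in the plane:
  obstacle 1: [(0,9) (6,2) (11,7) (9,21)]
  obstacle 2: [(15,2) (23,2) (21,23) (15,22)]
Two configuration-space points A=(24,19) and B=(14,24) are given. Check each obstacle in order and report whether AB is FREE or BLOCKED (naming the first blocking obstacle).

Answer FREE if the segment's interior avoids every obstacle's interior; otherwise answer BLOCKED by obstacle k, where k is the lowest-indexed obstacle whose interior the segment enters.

BLOCKED by obstacle 2

Obstacle 1 [(0,9) (6,2) (11,7) (9,21)]:
  edge (0,9)–(6,2): clear
  edge (6,2)–(11,7): clear
  edge (11,7)–(9,21): clear
  edge (9,21)–(0,9): clear
  midpoint (19,43/2) outside
  → clear
Obstacle 2 [(15,2) (23,2) (21,23) (15,22)]:
  edge (15,2)–(23,2): clear
  edge (23,2)–(21,23): crosses AB
  edge (21,23)–(15,22): crosses AB
  edge (15,22)–(15,2): clear
  → BLOCKED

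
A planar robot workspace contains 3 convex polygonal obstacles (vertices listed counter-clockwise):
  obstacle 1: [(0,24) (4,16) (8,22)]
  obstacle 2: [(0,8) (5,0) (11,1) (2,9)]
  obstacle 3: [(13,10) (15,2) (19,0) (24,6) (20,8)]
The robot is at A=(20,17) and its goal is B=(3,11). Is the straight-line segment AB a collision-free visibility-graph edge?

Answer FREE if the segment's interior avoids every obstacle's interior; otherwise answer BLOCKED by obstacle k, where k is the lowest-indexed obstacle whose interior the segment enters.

Obstacle 1 [(0,24) (4,16) (8,22)]:
  edge (0,24)–(4,16): clear
  edge (4,16)–(8,22): clear
  edge (8,22)–(0,24): clear
  midpoint (23/2,14) outside
  → clear
Obstacle 2 [(0,8) (5,0) (11,1) (2,9)]:
  edge (0,8)–(5,0): clear
  edge (5,0)–(11,1): clear
  edge (11,1)–(2,9): clear
  edge (2,9)–(0,8): clear
  midpoint (23/2,14) outside
  → clear
Obstacle 3 [(13,10) (15,2) (19,0) (24,6) (20,8)]:
  edge (13,10)–(15,2): clear
  edge (15,2)–(19,0): clear
  edge (19,0)–(24,6): clear
  edge (24,6)–(20,8): clear
  edge (20,8)–(13,10): clear
  midpoint (23/2,14) outside
  → clear

FREE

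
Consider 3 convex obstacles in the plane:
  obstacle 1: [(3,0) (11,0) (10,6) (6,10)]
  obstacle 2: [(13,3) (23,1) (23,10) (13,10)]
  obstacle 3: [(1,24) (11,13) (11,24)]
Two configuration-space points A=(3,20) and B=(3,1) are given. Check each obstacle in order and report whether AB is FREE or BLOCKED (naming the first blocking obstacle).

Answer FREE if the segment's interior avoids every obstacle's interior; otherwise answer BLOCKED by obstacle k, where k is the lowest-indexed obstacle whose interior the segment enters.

FREE

Obstacle 1 [(3,0) (11,0) (10,6) (6,10)]:
  edge (3,0)–(11,0): clear
  edge (11,0)–(10,6): clear
  edge (10,6)–(6,10): clear
  edge (6,10)–(3,0): clear
  midpoint (3,21/2) outside
  → clear
Obstacle 2 [(13,3) (23,1) (23,10) (13,10)]:
  edge (13,3)–(23,1): clear
  edge (23,1)–(23,10): clear
  edge (23,10)–(13,10): clear
  edge (13,10)–(13,3): clear
  midpoint (3,21/2) outside
  → clear
Obstacle 3 [(1,24) (11,13) (11,24)]:
  edge (1,24)–(11,13): clear
  edge (11,13)–(11,24): clear
  edge (11,24)–(1,24): clear
  midpoint (3,21/2) outside
  → clear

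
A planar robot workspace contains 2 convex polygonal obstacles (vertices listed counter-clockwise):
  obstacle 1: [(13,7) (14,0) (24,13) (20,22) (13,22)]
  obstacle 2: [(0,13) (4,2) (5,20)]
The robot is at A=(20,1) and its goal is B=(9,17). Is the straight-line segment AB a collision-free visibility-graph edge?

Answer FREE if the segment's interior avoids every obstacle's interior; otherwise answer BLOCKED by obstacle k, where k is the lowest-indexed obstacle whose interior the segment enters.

BLOCKED by obstacle 1

Obstacle 1 [(13,7) (14,0) (24,13) (20,22) (13,22)]:
  edge (13,7)–(14,0): clear
  edge (14,0)–(24,13): crosses AB
  edge (24,13)–(20,22): clear
  edge (20,22)–(13,22): clear
  edge (13,22)–(13,7): crosses AB
  → BLOCKED
Obstacle 2 [(0,13) (4,2) (5,20)]:
  edge (0,13)–(4,2): clear
  edge (4,2)–(5,20): clear
  edge (5,20)–(0,13): clear
  midpoint (29/2,9) outside
  → clear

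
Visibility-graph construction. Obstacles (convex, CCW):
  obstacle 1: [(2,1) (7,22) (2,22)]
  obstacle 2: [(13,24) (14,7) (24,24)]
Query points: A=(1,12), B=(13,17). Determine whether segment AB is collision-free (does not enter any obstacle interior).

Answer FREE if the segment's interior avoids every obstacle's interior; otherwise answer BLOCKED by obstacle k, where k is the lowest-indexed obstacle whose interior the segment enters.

Obstacle 1 [(2,1) (7,22) (2,22)]:
  edge (2,1)–(7,22): crosses AB
  edge (7,22)–(2,22): clear
  edge (2,22)–(2,1): crosses AB
  → BLOCKED
Obstacle 2 [(13,24) (14,7) (24,24)]:
  edge (13,24)–(14,7): clear
  edge (14,7)–(24,24): clear
  edge (24,24)–(13,24): clear
  midpoint (7,29/2) outside
  → clear

BLOCKED by obstacle 1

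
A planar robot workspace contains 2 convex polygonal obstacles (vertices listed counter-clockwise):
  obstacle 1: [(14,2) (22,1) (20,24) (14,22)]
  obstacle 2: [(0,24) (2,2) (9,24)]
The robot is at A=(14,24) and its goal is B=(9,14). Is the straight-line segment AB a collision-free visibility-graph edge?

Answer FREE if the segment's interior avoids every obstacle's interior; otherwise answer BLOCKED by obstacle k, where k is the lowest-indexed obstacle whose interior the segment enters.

FREE

Obstacle 1 [(14,2) (22,1) (20,24) (14,22)]:
  edge (14,2)–(22,1): clear
  edge (22,1)–(20,24): clear
  edge (20,24)–(14,22): clear
  edge (14,22)–(14,2): clear
  midpoint (23/2,19) outside
  → clear
Obstacle 2 [(0,24) (2,2) (9,24)]:
  edge (0,24)–(2,2): clear
  edge (2,2)–(9,24): clear
  edge (9,24)–(0,24): clear
  midpoint (23/2,19) outside
  → clear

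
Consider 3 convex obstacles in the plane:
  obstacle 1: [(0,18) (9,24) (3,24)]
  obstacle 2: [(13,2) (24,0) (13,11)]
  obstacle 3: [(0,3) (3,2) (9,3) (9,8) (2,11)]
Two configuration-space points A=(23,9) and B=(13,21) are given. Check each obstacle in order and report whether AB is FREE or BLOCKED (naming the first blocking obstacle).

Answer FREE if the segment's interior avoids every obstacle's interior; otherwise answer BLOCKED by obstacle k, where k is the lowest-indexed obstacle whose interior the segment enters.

Obstacle 1 [(0,18) (9,24) (3,24)]:
  edge (0,18)–(9,24): clear
  edge (9,24)–(3,24): clear
  edge (3,24)–(0,18): clear
  midpoint (18,15) outside
  → clear
Obstacle 2 [(13,2) (24,0) (13,11)]:
  edge (13,2)–(24,0): clear
  edge (24,0)–(13,11): clear
  edge (13,11)–(13,2): clear
  midpoint (18,15) outside
  → clear
Obstacle 3 [(0,3) (3,2) (9,3) (9,8) (2,11)]:
  edge (0,3)–(3,2): clear
  edge (3,2)–(9,3): clear
  edge (9,3)–(9,8): clear
  edge (9,8)–(2,11): clear
  edge (2,11)–(0,3): clear
  midpoint (18,15) outside
  → clear

FREE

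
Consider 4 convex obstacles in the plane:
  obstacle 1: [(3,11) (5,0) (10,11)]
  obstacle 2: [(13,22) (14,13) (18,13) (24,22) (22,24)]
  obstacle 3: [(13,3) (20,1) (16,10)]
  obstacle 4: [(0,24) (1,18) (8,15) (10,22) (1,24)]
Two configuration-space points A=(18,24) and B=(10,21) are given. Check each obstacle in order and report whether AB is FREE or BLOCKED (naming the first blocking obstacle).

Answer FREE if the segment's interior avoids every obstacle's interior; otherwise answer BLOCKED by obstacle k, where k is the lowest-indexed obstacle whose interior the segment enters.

Obstacle 1 [(3,11) (5,0) (10,11)]:
  edge (3,11)–(5,0): clear
  edge (5,0)–(10,11): clear
  edge (10,11)–(3,11): clear
  midpoint (14,45/2) outside
  → clear
Obstacle 2 [(13,22) (14,13) (18,13) (24,22) (22,24)]:
  edge (13,22)–(14,13): clear
  edge (14,13)–(18,13): clear
  edge (18,13)–(24,22): clear
  edge (24,22)–(22,24): clear
  edge (22,24)–(13,22): clear
  midpoint (14,45/2) outside
  → clear
Obstacle 3 [(13,3) (20,1) (16,10)]:
  edge (13,3)–(20,1): clear
  edge (20,1)–(16,10): clear
  edge (16,10)–(13,3): clear
  midpoint (14,45/2) outside
  → clear
Obstacle 4 [(0,24) (1,18) (8,15) (10,22) (1,24)]:
  edge (0,24)–(1,18): clear
  edge (1,18)–(8,15): clear
  edge (8,15)–(10,22): clear
  edge (10,22)–(1,24): clear
  edge (1,24)–(0,24): clear
  midpoint (14,45/2) outside
  → clear

FREE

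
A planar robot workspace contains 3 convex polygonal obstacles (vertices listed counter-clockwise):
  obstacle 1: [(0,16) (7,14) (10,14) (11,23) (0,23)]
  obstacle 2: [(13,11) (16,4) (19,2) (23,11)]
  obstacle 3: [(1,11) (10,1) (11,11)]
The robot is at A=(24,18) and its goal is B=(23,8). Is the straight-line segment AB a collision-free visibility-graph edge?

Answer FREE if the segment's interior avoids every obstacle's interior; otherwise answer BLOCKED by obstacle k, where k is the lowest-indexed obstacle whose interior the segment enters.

Obstacle 1 [(0,16) (7,14) (10,14) (11,23) (0,23)]:
  edge (0,16)–(7,14): clear
  edge (7,14)–(10,14): clear
  edge (10,14)–(11,23): clear
  edge (11,23)–(0,23): clear
  edge (0,23)–(0,16): clear
  midpoint (47/2,13) outside
  → clear
Obstacle 2 [(13,11) (16,4) (19,2) (23,11)]:
  edge (13,11)–(16,4): clear
  edge (16,4)–(19,2): clear
  edge (19,2)–(23,11): clear
  edge (23,11)–(13,11): clear
  midpoint (47/2,13) outside
  → clear
Obstacle 3 [(1,11) (10,1) (11,11)]:
  edge (1,11)–(10,1): clear
  edge (10,1)–(11,11): clear
  edge (11,11)–(1,11): clear
  midpoint (47/2,13) outside
  → clear

FREE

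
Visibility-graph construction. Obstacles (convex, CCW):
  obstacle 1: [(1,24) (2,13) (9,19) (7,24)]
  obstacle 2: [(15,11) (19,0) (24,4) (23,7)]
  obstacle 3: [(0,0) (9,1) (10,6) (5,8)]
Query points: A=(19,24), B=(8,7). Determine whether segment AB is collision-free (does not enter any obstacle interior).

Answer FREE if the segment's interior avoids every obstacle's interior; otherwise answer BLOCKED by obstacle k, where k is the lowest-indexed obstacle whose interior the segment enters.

FREE

Obstacle 1 [(1,24) (2,13) (9,19) (7,24)]:
  edge (1,24)–(2,13): clear
  edge (2,13)–(9,19): clear
  edge (9,19)–(7,24): clear
  edge (7,24)–(1,24): clear
  midpoint (27/2,31/2) outside
  → clear
Obstacle 2 [(15,11) (19,0) (24,4) (23,7)]:
  edge (15,11)–(19,0): clear
  edge (19,0)–(24,4): clear
  edge (24,4)–(23,7): clear
  edge (23,7)–(15,11): clear
  midpoint (27/2,31/2) outside
  → clear
Obstacle 3 [(0,0) (9,1) (10,6) (5,8)]:
  edge (0,0)–(9,1): clear
  edge (9,1)–(10,6): clear
  edge (10,6)–(5,8): clear
  edge (5,8)–(0,0): clear
  midpoint (27/2,31/2) outside
  → clear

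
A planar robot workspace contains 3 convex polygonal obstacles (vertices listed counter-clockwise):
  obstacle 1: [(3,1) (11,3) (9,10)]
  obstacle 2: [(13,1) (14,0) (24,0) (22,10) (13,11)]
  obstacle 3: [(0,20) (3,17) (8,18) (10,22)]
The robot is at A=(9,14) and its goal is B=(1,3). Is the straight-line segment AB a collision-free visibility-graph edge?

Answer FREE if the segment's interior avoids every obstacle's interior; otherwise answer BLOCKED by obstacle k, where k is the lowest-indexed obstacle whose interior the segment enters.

Obstacle 1 [(3,1) (11,3) (9,10)]:
  edge (3,1)–(11,3): clear
  edge (11,3)–(9,10): clear
  edge (9,10)–(3,1): clear
  midpoint (5,17/2) outside
  → clear
Obstacle 2 [(13,1) (14,0) (24,0) (22,10) (13,11)]:
  edge (13,1)–(14,0): clear
  edge (14,0)–(24,0): clear
  edge (24,0)–(22,10): clear
  edge (22,10)–(13,11): clear
  edge (13,11)–(13,1): clear
  midpoint (5,17/2) outside
  → clear
Obstacle 3 [(0,20) (3,17) (8,18) (10,22)]:
  edge (0,20)–(3,17): clear
  edge (3,17)–(8,18): clear
  edge (8,18)–(10,22): clear
  edge (10,22)–(0,20): clear
  midpoint (5,17/2) outside
  → clear

FREE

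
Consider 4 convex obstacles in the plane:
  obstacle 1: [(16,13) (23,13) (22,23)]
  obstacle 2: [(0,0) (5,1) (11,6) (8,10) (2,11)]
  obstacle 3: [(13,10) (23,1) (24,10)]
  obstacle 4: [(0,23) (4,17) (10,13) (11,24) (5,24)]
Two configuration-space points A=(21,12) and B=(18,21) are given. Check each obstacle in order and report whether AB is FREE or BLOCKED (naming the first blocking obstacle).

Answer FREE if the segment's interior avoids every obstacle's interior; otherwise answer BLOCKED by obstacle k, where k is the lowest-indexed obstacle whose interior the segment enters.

Obstacle 1 [(16,13) (23,13) (22,23)]:
  edge (16,13)–(23,13): crosses AB
  edge (23,13)–(22,23): clear
  edge (22,23)–(16,13): crosses AB
  → BLOCKED
Obstacle 2 [(0,0) (5,1) (11,6) (8,10) (2,11)]:
  edge (0,0)–(5,1): clear
  edge (5,1)–(11,6): clear
  edge (11,6)–(8,10): clear
  edge (8,10)–(2,11): clear
  edge (2,11)–(0,0): clear
  midpoint (39/2,33/2) outside
  → clear
Obstacle 3 [(13,10) (23,1) (24,10)]:
  edge (13,10)–(23,1): clear
  edge (23,1)–(24,10): clear
  edge (24,10)–(13,10): clear
  midpoint (39/2,33/2) outside
  → clear
Obstacle 4 [(0,23) (4,17) (10,13) (11,24) (5,24)]:
  edge (0,23)–(4,17): clear
  edge (4,17)–(10,13): clear
  edge (10,13)–(11,24): clear
  edge (11,24)–(5,24): clear
  edge (5,24)–(0,23): clear
  midpoint (39/2,33/2) outside
  → clear

BLOCKED by obstacle 1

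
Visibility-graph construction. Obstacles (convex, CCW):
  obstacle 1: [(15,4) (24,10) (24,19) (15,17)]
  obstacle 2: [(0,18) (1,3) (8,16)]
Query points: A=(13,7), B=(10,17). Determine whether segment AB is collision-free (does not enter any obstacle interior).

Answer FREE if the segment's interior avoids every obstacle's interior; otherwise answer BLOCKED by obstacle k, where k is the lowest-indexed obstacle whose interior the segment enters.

FREE

Obstacle 1 [(15,4) (24,10) (24,19) (15,17)]:
  edge (15,4)–(24,10): clear
  edge (24,10)–(24,19): clear
  edge (24,19)–(15,17): clear
  edge (15,17)–(15,4): clear
  midpoint (23/2,12) outside
  → clear
Obstacle 2 [(0,18) (1,3) (8,16)]:
  edge (0,18)–(1,3): clear
  edge (1,3)–(8,16): clear
  edge (8,16)–(0,18): clear
  midpoint (23/2,12) outside
  → clear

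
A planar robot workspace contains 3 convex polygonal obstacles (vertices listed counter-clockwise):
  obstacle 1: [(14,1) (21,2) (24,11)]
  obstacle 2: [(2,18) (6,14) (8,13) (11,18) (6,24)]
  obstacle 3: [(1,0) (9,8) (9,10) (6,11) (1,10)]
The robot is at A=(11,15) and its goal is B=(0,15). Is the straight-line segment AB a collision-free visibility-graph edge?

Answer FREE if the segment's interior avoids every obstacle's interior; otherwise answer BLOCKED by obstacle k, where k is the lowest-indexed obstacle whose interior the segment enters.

Obstacle 1 [(14,1) (21,2) (24,11)]:
  edge (14,1)–(21,2): clear
  edge (21,2)–(24,11): clear
  edge (24,11)–(14,1): clear
  midpoint (11/2,15) outside
  → clear
Obstacle 2 [(2,18) (6,14) (8,13) (11,18) (6,24)]:
  edge (2,18)–(6,14): crosses AB
  edge (6,14)–(8,13): clear
  edge (8,13)–(11,18): crosses AB
  edge (11,18)–(6,24): clear
  edge (6,24)–(2,18): clear
  → BLOCKED
Obstacle 3 [(1,0) (9,8) (9,10) (6,11) (1,10)]:
  edge (1,0)–(9,8): clear
  edge (9,8)–(9,10): clear
  edge (9,10)–(6,11): clear
  edge (6,11)–(1,10): clear
  edge (1,10)–(1,0): clear
  midpoint (11/2,15) outside
  → clear

BLOCKED by obstacle 2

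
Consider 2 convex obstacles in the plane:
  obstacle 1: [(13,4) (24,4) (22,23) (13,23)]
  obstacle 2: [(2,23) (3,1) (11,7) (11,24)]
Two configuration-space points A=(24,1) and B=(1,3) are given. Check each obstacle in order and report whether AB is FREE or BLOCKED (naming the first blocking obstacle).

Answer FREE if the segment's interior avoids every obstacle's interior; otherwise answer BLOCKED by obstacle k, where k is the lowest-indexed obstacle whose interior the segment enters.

BLOCKED by obstacle 2

Obstacle 1 [(13,4) (24,4) (22,23) (13,23)]:
  edge (13,4)–(24,4): clear
  edge (24,4)–(22,23): clear
  edge (22,23)–(13,23): clear
  edge (13,23)–(13,4): clear
  midpoint (25/2,2) outside
  → clear
Obstacle 2 [(2,23) (3,1) (11,7) (11,24)]:
  edge (2,23)–(3,1): crosses AB
  edge (3,1)–(11,7): crosses AB
  edge (11,7)–(11,24): clear
  edge (11,24)–(2,23): clear
  → BLOCKED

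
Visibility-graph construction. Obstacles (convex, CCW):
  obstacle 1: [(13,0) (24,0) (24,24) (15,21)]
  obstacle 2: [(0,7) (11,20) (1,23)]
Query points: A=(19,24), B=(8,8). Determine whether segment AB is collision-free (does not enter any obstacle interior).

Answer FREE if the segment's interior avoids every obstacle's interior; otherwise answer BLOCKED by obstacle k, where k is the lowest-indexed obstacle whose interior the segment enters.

Obstacle 1 [(13,0) (24,0) (24,24) (15,21)]:
  edge (13,0)–(24,0): clear
  edge (24,0)–(24,24): clear
  edge (24,24)–(15,21): crosses AB
  edge (15,21)–(13,0): crosses AB
  → BLOCKED
Obstacle 2 [(0,7) (11,20) (1,23)]:
  edge (0,7)–(11,20): clear
  edge (11,20)–(1,23): clear
  edge (1,23)–(0,7): clear
  midpoint (27/2,16) outside
  → clear

BLOCKED by obstacle 1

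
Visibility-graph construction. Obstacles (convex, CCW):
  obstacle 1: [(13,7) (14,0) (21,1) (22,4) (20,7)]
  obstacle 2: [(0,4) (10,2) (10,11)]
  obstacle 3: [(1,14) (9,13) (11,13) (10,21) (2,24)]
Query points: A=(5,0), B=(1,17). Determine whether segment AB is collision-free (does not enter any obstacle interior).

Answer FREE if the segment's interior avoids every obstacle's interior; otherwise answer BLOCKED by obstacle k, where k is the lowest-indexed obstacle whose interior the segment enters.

BLOCKED by obstacle 2

Obstacle 1 [(13,7) (14,0) (21,1) (22,4) (20,7)]:
  edge (13,7)–(14,0): clear
  edge (14,0)–(21,1): clear
  edge (21,1)–(22,4): clear
  edge (22,4)–(20,7): clear
  edge (20,7)–(13,7): clear
  midpoint (3,17/2) outside
  → clear
Obstacle 2 [(0,4) (10,2) (10,11)]:
  edge (0,4)–(10,2): crosses AB
  edge (10,2)–(10,11): clear
  edge (10,11)–(0,4): crosses AB
  → BLOCKED
Obstacle 3 [(1,14) (9,13) (11,13) (10,21) (2,24)]:
  edge (1,14)–(9,13): crosses AB
  edge (9,13)–(11,13): clear
  edge (11,13)–(10,21): clear
  edge (10,21)–(2,24): clear
  edge (2,24)–(1,14): crosses AB
  → BLOCKED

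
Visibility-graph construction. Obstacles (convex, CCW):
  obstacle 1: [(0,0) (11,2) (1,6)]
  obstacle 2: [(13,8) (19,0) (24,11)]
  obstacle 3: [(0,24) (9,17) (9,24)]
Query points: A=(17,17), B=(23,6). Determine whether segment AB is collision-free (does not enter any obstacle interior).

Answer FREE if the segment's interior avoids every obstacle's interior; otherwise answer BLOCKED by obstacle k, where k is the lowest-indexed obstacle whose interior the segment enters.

Obstacle 1 [(0,0) (11,2) (1,6)]:
  edge (0,0)–(11,2): clear
  edge (11,2)–(1,6): clear
  edge (1,6)–(0,0): clear
  midpoint (20,23/2) outside
  → clear
Obstacle 2 [(13,8) (19,0) (24,11)]:
  edge (13,8)–(19,0): clear
  edge (19,0)–(24,11): crosses AB
  edge (24,11)–(13,8): crosses AB
  → BLOCKED
Obstacle 3 [(0,24) (9,17) (9,24)]:
  edge (0,24)–(9,17): clear
  edge (9,17)–(9,24): clear
  edge (9,24)–(0,24): clear
  midpoint (20,23/2) outside
  → clear

BLOCKED by obstacle 2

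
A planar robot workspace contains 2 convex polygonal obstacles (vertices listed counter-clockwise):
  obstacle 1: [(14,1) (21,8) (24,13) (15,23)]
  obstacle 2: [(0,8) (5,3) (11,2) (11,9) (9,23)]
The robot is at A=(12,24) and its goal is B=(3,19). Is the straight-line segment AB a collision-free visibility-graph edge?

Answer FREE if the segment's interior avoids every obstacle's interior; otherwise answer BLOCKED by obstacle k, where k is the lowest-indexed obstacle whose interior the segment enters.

Obstacle 1 [(14,1) (21,8) (24,13) (15,23)]:
  edge (14,1)–(21,8): clear
  edge (21,8)–(24,13): clear
  edge (24,13)–(15,23): clear
  edge (15,23)–(14,1): clear
  midpoint (15/2,43/2) outside
  → clear
Obstacle 2 [(0,8) (5,3) (11,2) (11,9) (9,23)]:
  edge (0,8)–(5,3): clear
  edge (5,3)–(11,2): clear
  edge (11,2)–(11,9): clear
  edge (11,9)–(9,23): crosses AB
  edge (9,23)–(0,8): crosses AB
  → BLOCKED

BLOCKED by obstacle 2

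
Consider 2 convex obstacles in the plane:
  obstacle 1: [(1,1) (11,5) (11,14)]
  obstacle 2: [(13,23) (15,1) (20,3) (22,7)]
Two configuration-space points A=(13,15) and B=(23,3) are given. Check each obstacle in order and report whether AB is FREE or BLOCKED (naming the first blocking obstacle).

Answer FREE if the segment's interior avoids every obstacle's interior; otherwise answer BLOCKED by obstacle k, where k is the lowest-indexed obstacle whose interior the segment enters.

BLOCKED by obstacle 2

Obstacle 1 [(1,1) (11,5) (11,14)]:
  edge (1,1)–(11,5): clear
  edge (11,5)–(11,14): clear
  edge (11,14)–(1,1): clear
  midpoint (18,9) outside
  → clear
Obstacle 2 [(13,23) (15,1) (20,3) (22,7)]:
  edge (13,23)–(15,1): crosses AB
  edge (15,1)–(20,3): clear
  edge (20,3)–(22,7): crosses AB
  edge (22,7)–(13,23): clear
  → BLOCKED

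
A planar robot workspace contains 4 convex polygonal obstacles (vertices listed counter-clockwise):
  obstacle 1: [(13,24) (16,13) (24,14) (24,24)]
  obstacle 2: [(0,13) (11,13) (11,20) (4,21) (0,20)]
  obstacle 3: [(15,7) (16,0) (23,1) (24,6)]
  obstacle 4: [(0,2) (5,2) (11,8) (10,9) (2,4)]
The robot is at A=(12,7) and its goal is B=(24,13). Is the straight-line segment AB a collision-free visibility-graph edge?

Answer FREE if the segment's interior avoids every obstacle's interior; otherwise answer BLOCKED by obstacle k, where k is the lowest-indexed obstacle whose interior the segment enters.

FREE

Obstacle 1 [(13,24) (16,13) (24,14) (24,24)]:
  edge (13,24)–(16,13): clear
  edge (16,13)–(24,14): clear
  edge (24,14)–(24,24): clear
  edge (24,24)–(13,24): clear
  midpoint (18,10) outside
  → clear
Obstacle 2 [(0,13) (11,13) (11,20) (4,21) (0,20)]:
  edge (0,13)–(11,13): clear
  edge (11,13)–(11,20): clear
  edge (11,20)–(4,21): clear
  edge (4,21)–(0,20): clear
  edge (0,20)–(0,13): clear
  midpoint (18,10) outside
  → clear
Obstacle 3 [(15,7) (16,0) (23,1) (24,6)]:
  edge (15,7)–(16,0): clear
  edge (16,0)–(23,1): clear
  edge (23,1)–(24,6): clear
  edge (24,6)–(15,7): clear
  midpoint (18,10) outside
  → clear
Obstacle 4 [(0,2) (5,2) (11,8) (10,9) (2,4)]:
  edge (0,2)–(5,2): clear
  edge (5,2)–(11,8): clear
  edge (11,8)–(10,9): clear
  edge (10,9)–(2,4): clear
  edge (2,4)–(0,2): clear
  midpoint (18,10) outside
  → clear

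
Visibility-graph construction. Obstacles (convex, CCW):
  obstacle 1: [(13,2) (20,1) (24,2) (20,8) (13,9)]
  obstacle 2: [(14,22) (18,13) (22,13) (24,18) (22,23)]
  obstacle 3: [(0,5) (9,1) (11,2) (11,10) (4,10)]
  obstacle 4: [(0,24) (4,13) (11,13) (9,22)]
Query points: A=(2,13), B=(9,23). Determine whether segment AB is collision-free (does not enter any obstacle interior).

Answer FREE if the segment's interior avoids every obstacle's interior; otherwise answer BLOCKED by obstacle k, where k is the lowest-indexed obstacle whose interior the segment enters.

Obstacle 1 [(13,2) (20,1) (24,2) (20,8) (13,9)]:
  edge (13,2)–(20,1): clear
  edge (20,1)–(24,2): clear
  edge (24,2)–(20,8): clear
  edge (20,8)–(13,9): clear
  edge (13,9)–(13,2): clear
  midpoint (11/2,18) outside
  → clear
Obstacle 2 [(14,22) (18,13) (22,13) (24,18) (22,23)]:
  edge (14,22)–(18,13): clear
  edge (18,13)–(22,13): clear
  edge (22,13)–(24,18): clear
  edge (24,18)–(22,23): clear
  edge (22,23)–(14,22): clear
  midpoint (11/2,18) outside
  → clear
Obstacle 3 [(0,5) (9,1) (11,2) (11,10) (4,10)]:
  edge (0,5)–(9,1): clear
  edge (9,1)–(11,2): clear
  edge (11,2)–(11,10): clear
  edge (11,10)–(4,10): clear
  edge (4,10)–(0,5): clear
  midpoint (11/2,18) outside
  → clear
Obstacle 4 [(0,24) (4,13) (11,13) (9,22)]:
  edge (0,24)–(4,13): crosses AB
  edge (4,13)–(11,13): clear
  edge (11,13)–(9,22): clear
  edge (9,22)–(0,24): crosses AB
  → BLOCKED

BLOCKED by obstacle 4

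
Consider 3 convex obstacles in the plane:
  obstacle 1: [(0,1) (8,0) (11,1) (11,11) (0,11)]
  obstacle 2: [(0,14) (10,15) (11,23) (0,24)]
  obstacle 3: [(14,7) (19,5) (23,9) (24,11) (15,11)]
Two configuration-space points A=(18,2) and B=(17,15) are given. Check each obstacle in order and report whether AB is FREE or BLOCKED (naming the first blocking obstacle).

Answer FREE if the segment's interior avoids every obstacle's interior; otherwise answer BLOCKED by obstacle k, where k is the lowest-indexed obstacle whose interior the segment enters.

Obstacle 1 [(0,1) (8,0) (11,1) (11,11) (0,11)]:
  edge (0,1)–(8,0): clear
  edge (8,0)–(11,1): clear
  edge (11,1)–(11,11): clear
  edge (11,11)–(0,11): clear
  edge (0,11)–(0,1): clear
  midpoint (35/2,17/2) outside
  → clear
Obstacle 2 [(0,14) (10,15) (11,23) (0,24)]:
  edge (0,14)–(10,15): clear
  edge (10,15)–(11,23): clear
  edge (11,23)–(0,24): clear
  edge (0,24)–(0,14): clear
  midpoint (35/2,17/2) outside
  → clear
Obstacle 3 [(14,7) (19,5) (23,9) (24,11) (15,11)]:
  edge (14,7)–(19,5): crosses AB
  edge (19,5)–(23,9): clear
  edge (23,9)–(24,11): clear
  edge (24,11)–(15,11): crosses AB
  edge (15,11)–(14,7): clear
  → BLOCKED

BLOCKED by obstacle 3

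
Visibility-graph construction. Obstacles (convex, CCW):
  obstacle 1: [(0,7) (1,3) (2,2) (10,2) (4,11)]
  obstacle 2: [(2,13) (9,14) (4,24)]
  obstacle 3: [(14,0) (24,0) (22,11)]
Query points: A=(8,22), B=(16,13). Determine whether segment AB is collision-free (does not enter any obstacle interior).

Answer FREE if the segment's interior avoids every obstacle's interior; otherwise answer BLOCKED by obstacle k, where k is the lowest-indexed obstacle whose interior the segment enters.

Obstacle 1 [(0,7) (1,3) (2,2) (10,2) (4,11)]:
  edge (0,7)–(1,3): clear
  edge (1,3)–(2,2): clear
  edge (2,2)–(10,2): clear
  edge (10,2)–(4,11): clear
  edge (4,11)–(0,7): clear
  midpoint (12,35/2) outside
  → clear
Obstacle 2 [(2,13) (9,14) (4,24)]:
  edge (2,13)–(9,14): clear
  edge (9,14)–(4,24): clear
  edge (4,24)–(2,13): clear
  midpoint (12,35/2) outside
  → clear
Obstacle 3 [(14,0) (24,0) (22,11)]:
  edge (14,0)–(24,0): clear
  edge (24,0)–(22,11): clear
  edge (22,11)–(14,0): clear
  midpoint (12,35/2) outside
  → clear

FREE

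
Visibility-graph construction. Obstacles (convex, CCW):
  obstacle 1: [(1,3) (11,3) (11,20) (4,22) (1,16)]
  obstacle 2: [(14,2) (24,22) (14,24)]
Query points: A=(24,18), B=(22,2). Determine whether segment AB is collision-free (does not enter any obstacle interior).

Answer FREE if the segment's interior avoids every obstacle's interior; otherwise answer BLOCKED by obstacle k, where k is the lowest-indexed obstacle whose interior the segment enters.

FREE

Obstacle 1 [(1,3) (11,3) (11,20) (4,22) (1,16)]:
  edge (1,3)–(11,3): clear
  edge (11,3)–(11,20): clear
  edge (11,20)–(4,22): clear
  edge (4,22)–(1,16): clear
  edge (1,16)–(1,3): clear
  midpoint (23,10) outside
  → clear
Obstacle 2 [(14,2) (24,22) (14,24)]:
  edge (14,2)–(24,22): clear
  edge (24,22)–(14,24): clear
  edge (14,24)–(14,2): clear
  midpoint (23,10) outside
  → clear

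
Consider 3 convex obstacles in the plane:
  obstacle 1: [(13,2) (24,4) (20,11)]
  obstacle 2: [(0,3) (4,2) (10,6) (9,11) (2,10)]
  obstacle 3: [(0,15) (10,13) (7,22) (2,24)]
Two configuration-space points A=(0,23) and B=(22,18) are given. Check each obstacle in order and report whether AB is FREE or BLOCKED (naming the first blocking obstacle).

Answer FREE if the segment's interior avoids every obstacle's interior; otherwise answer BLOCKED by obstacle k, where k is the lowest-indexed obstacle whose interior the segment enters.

Obstacle 1 [(13,2) (24,4) (20,11)]:
  edge (13,2)–(24,4): clear
  edge (24,4)–(20,11): clear
  edge (20,11)–(13,2): clear
  midpoint (11,41/2) outside
  → clear
Obstacle 2 [(0,3) (4,2) (10,6) (9,11) (2,10)]:
  edge (0,3)–(4,2): clear
  edge (4,2)–(10,6): clear
  edge (10,6)–(9,11): clear
  edge (9,11)–(2,10): clear
  edge (2,10)–(0,3): clear
  midpoint (11,41/2) outside
  → clear
Obstacle 3 [(0,15) (10,13) (7,22) (2,24)]:
  edge (0,15)–(10,13): clear
  edge (10,13)–(7,22): crosses AB
  edge (7,22)–(2,24): clear
  edge (2,24)–(0,15): crosses AB
  → BLOCKED

BLOCKED by obstacle 3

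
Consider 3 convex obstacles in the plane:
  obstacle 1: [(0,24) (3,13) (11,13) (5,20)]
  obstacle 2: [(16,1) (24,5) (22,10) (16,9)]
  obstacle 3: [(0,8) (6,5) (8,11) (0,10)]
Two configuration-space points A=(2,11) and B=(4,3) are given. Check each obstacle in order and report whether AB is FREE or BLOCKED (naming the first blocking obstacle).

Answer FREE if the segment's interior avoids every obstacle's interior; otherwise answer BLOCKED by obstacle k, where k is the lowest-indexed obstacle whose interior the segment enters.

Obstacle 1 [(0,24) (3,13) (11,13) (5,20)]:
  edge (0,24)–(3,13): clear
  edge (3,13)–(11,13): clear
  edge (11,13)–(5,20): clear
  edge (5,20)–(0,24): clear
  midpoint (3,7) outside
  → clear
Obstacle 2 [(16,1) (24,5) (22,10) (16,9)]:
  edge (16,1)–(24,5): clear
  edge (24,5)–(22,10): clear
  edge (22,10)–(16,9): clear
  edge (16,9)–(16,1): clear
  midpoint (3,7) outside
  → clear
Obstacle 3 [(0,8) (6,5) (8,11) (0,10)]:
  edge (0,8)–(6,5): crosses AB
  edge (6,5)–(8,11): clear
  edge (8,11)–(0,10): crosses AB
  edge (0,10)–(0,8): clear
  → BLOCKED

BLOCKED by obstacle 3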